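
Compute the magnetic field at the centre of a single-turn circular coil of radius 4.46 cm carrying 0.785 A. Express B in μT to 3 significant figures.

B ≈ 11.1 μT

At the centre of a circular loop the Biot–Savart law gives B = μ₀I/(2R).
B = (4π×10⁻⁷ × 0.785) / (2 × 0.0446) = 1.11×10⁻⁵ T.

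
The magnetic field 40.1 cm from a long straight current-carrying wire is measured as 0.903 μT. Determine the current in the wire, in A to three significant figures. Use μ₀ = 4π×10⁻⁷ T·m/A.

For a long straight wire B = μ₀I/(2πd), so I = 2πdB/μ₀.
I = 2π × 0.401 × 9.03×10⁻⁷ / (4π×10⁻⁷) = 1.81 A.

I ≈ 1.81 A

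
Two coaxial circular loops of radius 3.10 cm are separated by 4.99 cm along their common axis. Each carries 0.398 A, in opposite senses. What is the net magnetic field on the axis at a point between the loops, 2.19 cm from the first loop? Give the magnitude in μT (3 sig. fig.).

Each loop contributes B = μ₀IR²/[2(R²+z²)^(3/2)] on the axis, with z measured from that loop.
Loop 1 (z = 0.0219 m): B₁ = 4.40×10⁻⁶ T. Loop 2 (z = 0.028 m): B₂ = 3.30×10⁻⁶ T.
The fields oppose: B = |B₁ − B₂| = 1.10×10⁻⁶ T.

B ≈ 1.10 μT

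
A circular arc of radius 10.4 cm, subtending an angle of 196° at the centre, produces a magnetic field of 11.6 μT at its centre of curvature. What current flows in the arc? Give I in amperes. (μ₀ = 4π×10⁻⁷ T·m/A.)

I ≈ 3.53 A

For a circular arc, B = μ₀Iφ/(4πR) with φ in radians; here φ = 3.421 rad.
So I = 4πRB/(μ₀φ) = 4π × 0.104 × 1.16×10⁻⁵ / (4π×10⁻⁷ × 3.421) = 3.53 A.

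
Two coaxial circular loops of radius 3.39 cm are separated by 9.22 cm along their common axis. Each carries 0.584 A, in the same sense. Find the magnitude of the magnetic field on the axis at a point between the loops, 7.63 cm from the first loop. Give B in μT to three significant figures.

Each loop contributes B = μ₀IR²/[2(R²+z²)^(3/2)] on the axis, with z measured from that loop.
Loop 1 (z = 0.0763 m): B₁ = 7.25×10⁻⁷ T. Loop 2 (z = 0.0159 m): B₂ = 8.03×10⁻⁶ T.
The fields add: B = B₁ + B₂ = 8.76×10⁻⁶ T.

B ≈ 8.76 μT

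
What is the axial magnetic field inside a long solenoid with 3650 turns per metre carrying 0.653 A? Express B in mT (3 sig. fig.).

B ≈ 3.00 mT

Inside a long solenoid, B = μ₀nI with n = 3650 turns/m.
B = 4π×10⁻⁷ × 3650 × 0.653 = 3.00×10⁻³ T.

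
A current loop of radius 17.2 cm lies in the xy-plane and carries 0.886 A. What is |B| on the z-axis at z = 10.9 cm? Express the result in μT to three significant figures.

B ≈ 1.95 μT

On the axis of a circular loop, B = μ₀IR² / [2(R²+z²)^(3/2)].
R² + z² = (0.172)² + (0.109)² = 0.04146 m², and (R²+z²)^(3/2) = 8.44×10⁻³ m³.
B = (4π×10⁻⁷ × 0.886 × 0.02958) / (2 × 8.44×10⁻³) = 1.95×10⁻⁶ T.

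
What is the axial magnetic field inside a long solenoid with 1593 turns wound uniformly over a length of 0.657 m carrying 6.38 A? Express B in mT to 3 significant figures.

Inside a long solenoid, B = μ₀nI with n = 2425 turns/m.
B = 4π×10⁻⁷ × 2425 × 6.38 = 1.94×10⁻² T.

B ≈ 19.4 mT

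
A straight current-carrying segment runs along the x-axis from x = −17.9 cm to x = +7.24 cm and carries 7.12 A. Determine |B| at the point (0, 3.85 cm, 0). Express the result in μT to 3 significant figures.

For a finite straight segment, B = (μ₀I/4πd)(sinθ₁ + sinθ₂), where θ₁, θ₂ are the angles from the perpendicular to each end.
The perpendicular distance is d = 0.0385 m; the end-offsets along the wire are a = 0.179 m and b = 0.0724 m.
sinθ₁ = 0.179/√(0.179²+0.0385²) = 0.9776; sinθ₂ = 0.0724/√(0.0724²+0.0385²) = 0.8829.
B = (4π×10⁻⁷ × 7.12) / (4π × 0.0385) × (0.9776 + 0.8829) = 3.44×10⁻⁵ T.

B ≈ 34.4 μT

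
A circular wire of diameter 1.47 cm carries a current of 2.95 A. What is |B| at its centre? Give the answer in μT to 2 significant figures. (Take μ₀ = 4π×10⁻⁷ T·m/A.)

At the centre of a circular loop the Biot–Savart law gives B = μ₀I/(2R) (so R = 0.00735 m).
B = (4π×10⁻⁷ × 2.95) / (2 × 0.00735) = 2.52×10⁻⁴ T.

B ≈ 250 μT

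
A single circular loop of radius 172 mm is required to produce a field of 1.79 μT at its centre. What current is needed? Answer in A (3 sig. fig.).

At the centre of a circular loop B = μ₀I/(2R), so I = 2RB/μ₀.
With R = 0.172 m, I = 2 × 0.172 × 1.79×10⁻⁶ / (4π×10⁻⁷) = 0.490 A.

I ≈ 0.490 A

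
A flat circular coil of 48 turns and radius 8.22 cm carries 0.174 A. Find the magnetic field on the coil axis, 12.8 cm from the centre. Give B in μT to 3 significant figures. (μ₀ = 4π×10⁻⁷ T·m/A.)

For an N-turn flat coil, B = Nμ₀IR²/[2(R²+z²)^(3/2)] with R = 0.0822 m, z = 0.128 m.
B = 48 × 2.10×10⁻⁷ T = 1.01×10⁻⁵ T.

B ≈ 10.1 μT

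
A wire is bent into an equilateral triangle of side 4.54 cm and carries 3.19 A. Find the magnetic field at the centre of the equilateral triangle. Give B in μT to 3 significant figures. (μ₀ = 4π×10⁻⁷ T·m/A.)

B ≈ 126 μT

Each side is a finite straight segment at perpendicular distance d = a/(2 tan(π/3)) = 0.01311 m from the centre, with end-angles ±π/3.
One side contributes B₁ = (μ₀I/4πd)·2 sin(π/3) = 4.22×10⁻⁵ T.
All 3 sides add in the same direction: B = 3 × 4.22×10⁻⁵ = 1.26×10⁻⁴ T.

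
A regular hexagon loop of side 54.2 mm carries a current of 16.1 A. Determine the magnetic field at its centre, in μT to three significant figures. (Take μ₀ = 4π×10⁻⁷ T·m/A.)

Each side is a finite straight segment at perpendicular distance d = a/(2 tan(π/6)) = 0.04694 m from the centre, with end-angles ±π/6.
One side contributes B₁ = (μ₀I/4πd)·2 sin(π/6) = 3.43×10⁻⁵ T.
All 6 sides add in the same direction: B = 6 × 3.43×10⁻⁵ = 2.06×10⁻⁴ T.

B ≈ 206 μT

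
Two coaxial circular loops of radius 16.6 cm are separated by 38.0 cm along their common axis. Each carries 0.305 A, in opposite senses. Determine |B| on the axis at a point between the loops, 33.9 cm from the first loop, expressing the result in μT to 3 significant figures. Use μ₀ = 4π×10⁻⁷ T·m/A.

B ≈ 0.958 μT

Each loop contributes B = μ₀IR²/[2(R²+z²)^(3/2)] on the axis, with z measured from that loop.
Loop 1 (z = 0.339 m): B₁ = 9.82×10⁻⁸ T. Loop 2 (z = 0.041 m): B₂ = 1.06×10⁻⁶ T.
The fields oppose: B = |B₁ − B₂| = 9.58×10⁻⁷ T.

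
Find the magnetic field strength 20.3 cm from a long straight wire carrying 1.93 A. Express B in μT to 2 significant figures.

For an infinitely long straight wire, B = μ₀I/(2πd).
B = (4π×10⁻⁷ × 1.93) / (2π × 0.203) = 1.90×10⁻⁶ T.

B ≈ 1.9 μT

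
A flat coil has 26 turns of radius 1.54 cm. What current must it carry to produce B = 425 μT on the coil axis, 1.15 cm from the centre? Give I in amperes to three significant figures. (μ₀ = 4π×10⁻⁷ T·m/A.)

I ≈ 0.779 A

For an N-turn coil, B = Nμ₀IR²/[2(R²+z²)^(3/2)] with R = 0.0154 m, z = 0.0115 m, so I = 2B(R²+z²)^(3/2)/(Nμ₀R²) = 2 × 4.25×10⁻⁴ × 7.10×10⁻⁶ / (26 × 4π×10⁻⁷ × 0.0002372) = 0.779 A.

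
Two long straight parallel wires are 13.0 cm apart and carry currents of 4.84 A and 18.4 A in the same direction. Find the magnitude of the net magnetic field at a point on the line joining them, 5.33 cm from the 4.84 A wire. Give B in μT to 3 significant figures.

B ≈ 29.8 μT

Each long wire gives B = μ₀I/(2πd). Distances are d₁ = 0.0533 m and d₂ = 0.0767 m.
B₁ = 1.82×10⁻⁵ T, B₂ = 4.80×10⁻⁵ T.
Between parallel currents the two contributions point in opposite directions, so they subtract. B = |B₁ − B₂| = |1.82×10⁻⁵ − 4.80×10⁻⁵| = 2.98×10⁻⁵ T.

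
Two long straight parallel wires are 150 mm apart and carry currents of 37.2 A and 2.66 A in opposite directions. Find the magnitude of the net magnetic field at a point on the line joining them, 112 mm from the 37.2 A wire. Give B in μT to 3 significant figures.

B ≈ 80.4 μT

Each long wire gives B = μ₀I/(2πd). Distances are d₁ = 0.112 m and d₂ = 0.038 m.
B₁ = 6.64×10⁻⁵ T, B₂ = 1.40×10⁻⁵ T.
Between antiparallel currents both contributions point the same way, so they add. B = B₁ + B₂ = 6.64×10⁻⁵ + 1.40×10⁻⁵ = 8.04×10⁻⁵ T.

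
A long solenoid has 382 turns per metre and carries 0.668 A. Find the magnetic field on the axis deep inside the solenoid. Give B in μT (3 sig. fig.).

Inside a long solenoid, B = μ₀nI with n = 382 turns/m.
B = 4π×10⁻⁷ × 382 × 0.668 = 3.21×10⁻⁴ T.

B ≈ 321 μT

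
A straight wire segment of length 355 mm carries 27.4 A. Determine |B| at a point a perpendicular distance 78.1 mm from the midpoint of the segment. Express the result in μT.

B ≈ 64.2 μT

For a finite straight segment, B = (μ₀I/4πd)(sinθ₁ + sinθ₂), where θ₁, θ₂ are the angles from the perpendicular to each end.
The perpendicular from the point meets the wire at its midpoint, so each end is L/2 = 0.1775 m away along the wire.
sinθ₁ = 0.1775/√(0.1775²+0.0781²) = 0.9153; sinθ₂ = 0.1775/√(0.1775²+0.0781²) = 0.9153.
B = (4π×10⁻⁷ × 27.4) / (4π × 0.0781) × (0.9153 + 0.9153) = 6.42×10⁻⁵ T.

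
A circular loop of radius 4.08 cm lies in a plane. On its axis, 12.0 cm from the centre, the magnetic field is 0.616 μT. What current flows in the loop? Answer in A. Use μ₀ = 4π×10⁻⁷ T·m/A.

I ≈ 1.20 A

On the axis of a loop, B = μ₀IR²/[2(R²+z²)^(3/2)], so I = 2B(R²+z²)^(3/2)/(μ₀R²).
R² + z² = 0.001665 + 0.0144 = 0.01606 m²; raised to 3/2 gives 2.04×10⁻³ m³.
I = 2 × 6.16×10⁻⁷ × 2.04×10⁻³ / (1.26×10⁻⁶ × 0.001665) = 1.20 A.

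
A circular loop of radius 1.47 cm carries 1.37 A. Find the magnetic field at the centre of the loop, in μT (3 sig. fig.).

At the centre of a circular loop the Biot–Savart law gives B = μ₀I/(2R).
B = (4π×10⁻⁷ × 1.37) / (2 × 0.0147) = 5.86×10⁻⁵ T.

B ≈ 58.6 μT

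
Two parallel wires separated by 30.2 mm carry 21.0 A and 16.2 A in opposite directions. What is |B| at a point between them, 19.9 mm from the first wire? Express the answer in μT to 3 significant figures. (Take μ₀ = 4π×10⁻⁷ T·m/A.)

Each long wire gives B = μ₀I/(2πd). Distances are d₁ = 0.0199 m and d₂ = 0.0103 m.
B₁ = 2.11×10⁻⁴ T, B₂ = 3.15×10⁻⁴ T.
Between antiparallel currents both contributions point the same way, so they add. B = B₁ + B₂ = 2.11×10⁻⁴ + 3.15×10⁻⁴ = 5.26×10⁻⁴ T.

B ≈ 526 μT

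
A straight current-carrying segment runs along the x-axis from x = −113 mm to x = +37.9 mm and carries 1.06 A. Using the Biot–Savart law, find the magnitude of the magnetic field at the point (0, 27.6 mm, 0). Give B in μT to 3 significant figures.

For a finite straight segment, B = (μ₀I/4πd)(sinθ₁ + sinθ₂), where θ₁, θ₂ are the angles from the perpendicular to each end.
The perpendicular distance is d = 0.0276 m; the end-offsets along the wire are a = 0.113 m and b = 0.0379 m.
sinθ₁ = 0.113/√(0.113²+0.0276²) = 0.9714; sinθ₂ = 0.0379/√(0.0379²+0.0276²) = 0.8084.
B = (4π×10⁻⁷ × 1.06) / (4π × 0.0276) × (0.9714 + 0.8084) = 6.84×10⁻⁶ T.

B ≈ 6.84 μT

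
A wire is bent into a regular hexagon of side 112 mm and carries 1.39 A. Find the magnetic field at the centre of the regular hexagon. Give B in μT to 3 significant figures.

Each side is a finite straight segment at perpendicular distance d = a/(2 tan(π/6)) = 0.09699 m from the centre, with end-angles ±π/6.
One side contributes B₁ = (μ₀I/4πd)·2 sin(π/6) = 1.43×10⁻⁶ T.
All 6 sides add in the same direction: B = 6 × 1.43×10⁻⁶ = 8.60×10⁻⁶ T.

B ≈ 8.60 μT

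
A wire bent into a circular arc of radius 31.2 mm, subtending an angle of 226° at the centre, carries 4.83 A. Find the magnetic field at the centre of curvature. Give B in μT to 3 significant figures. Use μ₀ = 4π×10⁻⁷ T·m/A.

The Biot–Savart field of a circular arc at its centre is B = μ₀Iφ/(4πR), with φ = 3.944 rad.
B = (4π×10⁻⁷ × 4.83 × 3.944) / (4π × 0.0312) = 6.11×10⁻⁵ T.

B ≈ 61.1 μT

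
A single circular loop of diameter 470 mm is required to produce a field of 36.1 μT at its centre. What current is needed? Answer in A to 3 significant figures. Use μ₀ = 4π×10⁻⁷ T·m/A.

I ≈ 13.5 A

At the centre of a circular loop B = μ₀I/(2R), so I = 2RB/μ₀.
With R = 0.235 m, I = 2 × 0.235 × 3.61×10⁻⁵ / (4π×10⁻⁷) = 13.5 A.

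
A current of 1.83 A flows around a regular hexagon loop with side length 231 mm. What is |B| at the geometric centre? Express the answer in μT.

Each side is a finite straight segment at perpendicular distance d = a/(2 tan(π/6)) = 0.2001 m from the centre, with end-angles ±π/6.
One side contributes B₁ = (μ₀I/4πd)·2 sin(π/6) = 9.15×10⁻⁷ T.
All 6 sides add in the same direction: B = 6 × 9.15×10⁻⁷ = 5.49×10⁻⁶ T.

B ≈ 5.49 μT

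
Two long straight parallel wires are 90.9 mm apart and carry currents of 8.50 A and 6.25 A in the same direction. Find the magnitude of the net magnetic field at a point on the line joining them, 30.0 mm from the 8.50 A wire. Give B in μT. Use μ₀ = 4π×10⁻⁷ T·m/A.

B ≈ 36.1 μT

Each long wire gives B = μ₀I/(2πd). Distances are d₁ = 0.03 m and d₂ = 0.0609 m.
B₁ = 5.67×10⁻⁵ T, B₂ = 2.05×10⁻⁵ T.
Between parallel currents the two contributions point in opposite directions, so they subtract. B = |B₁ − B₂| = |5.67×10⁻⁵ − 2.05×10⁻⁵| = 3.61×10⁻⁵ T.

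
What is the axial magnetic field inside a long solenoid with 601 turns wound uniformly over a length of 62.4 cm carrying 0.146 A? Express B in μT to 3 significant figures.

B ≈ 177 μT

Inside a long solenoid, B = μ₀nI with n = 963.1 turns/m.
B = 4π×10⁻⁷ × 963.1 × 0.146 = 1.77×10⁻⁴ T.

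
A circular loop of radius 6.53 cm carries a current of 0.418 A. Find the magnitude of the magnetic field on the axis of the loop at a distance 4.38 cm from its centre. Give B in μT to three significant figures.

On the axis of a circular loop, B = μ₀IR² / [2(R²+z²)^(3/2)].
R² + z² = (0.0653)² + (0.0438)² = 0.006183 m², and (R²+z²)^(3/2) = 4.86×10⁻⁴ m³.
B = (4π×10⁻⁷ × 0.418 × 0.004264) / (2 × 4.86×10⁻⁴) = 2.30×10⁻⁶ T.

B ≈ 2.30 μT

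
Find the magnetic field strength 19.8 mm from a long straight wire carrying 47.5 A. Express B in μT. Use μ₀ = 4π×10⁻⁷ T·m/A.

For an infinitely long straight wire, B = μ₀I/(2πd).
B = (4π×10⁻⁷ × 47.5) / (2π × 0.0198) = 4.80×10⁻⁴ T.

B ≈ 480 μT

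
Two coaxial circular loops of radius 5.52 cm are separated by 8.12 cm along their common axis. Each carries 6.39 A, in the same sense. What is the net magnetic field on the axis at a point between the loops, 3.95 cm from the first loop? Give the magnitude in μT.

B ≈ 76.1 μT

Each loop contributes B = μ₀IR²/[2(R²+z²)^(3/2)] on the axis, with z measured from that loop.
Loop 1 (z = 0.0395 m): B₁ = 3.91×10⁻⁵ T. Loop 2 (z = 0.0417 m): B₂ = 3.69×10⁻⁵ T.
The fields add: B = B₁ + B₂ = 7.61×10⁻⁵ T.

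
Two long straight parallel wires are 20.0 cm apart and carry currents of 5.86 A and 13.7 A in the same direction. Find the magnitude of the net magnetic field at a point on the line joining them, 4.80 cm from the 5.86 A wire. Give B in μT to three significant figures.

B ≈ 6.39 μT

Each long wire gives B = μ₀I/(2πd). Distances are d₁ = 0.048 m and d₂ = 0.152 m.
B₁ = 2.44×10⁻⁵ T, B₂ = 1.80×10⁻⁵ T.
Between parallel currents the two contributions point in opposite directions, so they subtract. B = |B₁ − B₂| = |2.44×10⁻⁵ − 1.80×10⁻⁵| = 6.39×10⁻⁶ T.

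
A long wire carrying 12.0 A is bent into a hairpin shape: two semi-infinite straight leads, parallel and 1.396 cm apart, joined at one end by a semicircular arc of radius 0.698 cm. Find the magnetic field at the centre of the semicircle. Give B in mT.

B ≈ 0.884 mT

The semicircular arc contributes B_arc = μ₀I·π/(4πR) = μ₀I/(4R) = 5.40×10⁻⁴ T.
Each semi-infinite lead is at perpendicular distance R = 0.00698 m from the centre, with the perpendicular foot at its near end, so it contributes μ₀I/(4πR); both point the same way, together 3.44×10⁻⁴ T.
Arc and leads all point the same direction: B = 5.40×10⁻⁴ + 3.44×10⁻⁴ = 8.84×10⁻⁴ T.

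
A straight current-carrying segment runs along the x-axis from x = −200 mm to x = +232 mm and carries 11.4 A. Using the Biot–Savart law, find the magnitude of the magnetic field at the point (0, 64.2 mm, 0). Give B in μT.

B ≈ 34.0 μT

For a finite straight segment, B = (μ₀I/4πd)(sinθ₁ + sinθ₂), where θ₁, θ₂ are the angles from the perpendicular to each end.
The perpendicular distance is d = 0.0642 m; the end-offsets along the wire are a = 0.2 m and b = 0.232 m.
sinθ₁ = 0.2/√(0.2²+0.0642²) = 0.9521; sinθ₂ = 0.232/√(0.232²+0.0642²) = 0.9638.
B = (4π×10⁻⁷ × 11.4) / (4π × 0.0642) × (0.9521 + 0.9638) = 3.40×10⁻⁵ T.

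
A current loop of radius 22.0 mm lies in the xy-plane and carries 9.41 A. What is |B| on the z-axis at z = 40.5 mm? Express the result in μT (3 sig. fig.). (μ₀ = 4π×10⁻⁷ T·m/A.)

B ≈ 29.2 μT

On the axis of a circular loop, B = μ₀IR² / [2(R²+z²)^(3/2)].
R² + z² = (0.022)² + (0.0405)² = 0.002124 m², and (R²+z²)^(3/2) = 9.79×10⁻⁵ m³.
B = (4π×10⁻⁷ × 9.41 × 0.000484) / (2 × 9.79×10⁻⁵) = 2.92×10⁻⁵ T.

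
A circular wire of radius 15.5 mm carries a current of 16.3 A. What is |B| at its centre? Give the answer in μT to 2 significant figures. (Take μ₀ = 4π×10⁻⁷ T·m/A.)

At the centre of a circular loop the Biot–Savart law gives B = μ₀I/(2R).
B = (4π×10⁻⁷ × 16.3) / (2 × 0.0155) = 6.61×10⁻⁴ T.

B ≈ 660 μT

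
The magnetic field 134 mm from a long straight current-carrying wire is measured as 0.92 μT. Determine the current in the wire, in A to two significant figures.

For a long straight wire B = μ₀I/(2πd), so I = 2πdB/μ₀.
I = 2π × 0.134 × 9.20×10⁻⁷ / (4π×10⁻⁷) = 0.616 A.

I ≈ 0.62 A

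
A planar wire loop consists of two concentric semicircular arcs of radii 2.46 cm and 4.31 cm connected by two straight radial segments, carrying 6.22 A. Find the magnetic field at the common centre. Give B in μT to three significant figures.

The radial connectors point toward the centre, so dl × r̂ = 0 and they contribute nothing.
Each semicircle gives μ₀I/(4R): inner arc 7.94×10⁻⁵ T, outer arc 4.53×10⁻⁵ T.
The two arcs carry current in opposite angular senses, so their fields oppose: B = |7.94×10⁻⁵ − 4.53×10⁻⁵| = 3.41×10⁻⁵ T.

B ≈ 34.1 μT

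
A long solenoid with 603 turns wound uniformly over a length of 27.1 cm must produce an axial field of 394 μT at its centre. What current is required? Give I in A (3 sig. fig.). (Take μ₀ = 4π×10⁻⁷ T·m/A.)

I ≈ 0.141 A

Inside a long solenoid B = μ₀nI with n = 2225 m⁻¹, so I = B/(μ₀n).
I = 3.94×10⁻⁴ / (4π×10⁻⁷ × 2225) = 0.141 A.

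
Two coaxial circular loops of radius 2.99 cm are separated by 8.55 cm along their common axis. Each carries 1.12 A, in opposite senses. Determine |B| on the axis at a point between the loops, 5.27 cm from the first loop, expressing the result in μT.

Each loop contributes B = μ₀IR²/[2(R²+z²)^(3/2)] on the axis, with z measured from that loop.
Loop 1 (z = 0.0527 m): B₁ = 2.83×10⁻⁶ T. Loop 2 (z = 0.0328 m): B₂ = 7.20×10⁻⁶ T.
The fields oppose: B = |B₁ − B₂| = 4.37×10⁻⁶ T.

B ≈ 4.37 μT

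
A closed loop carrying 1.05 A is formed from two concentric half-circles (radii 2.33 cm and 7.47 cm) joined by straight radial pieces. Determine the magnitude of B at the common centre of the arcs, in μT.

B ≈ 9.74 μT

The radial connectors point toward the centre, so dl × r̂ = 0 and they contribute nothing.
Each semicircle gives μ₀I/(4R): inner arc 1.42×10⁻⁵ T, outer arc 4.42×10⁻⁶ T.
The two arcs carry current in opposite angular senses, so their fields oppose: B = |1.42×10⁻⁵ − 4.42×10⁻⁶| = 9.74×10⁻⁶ T.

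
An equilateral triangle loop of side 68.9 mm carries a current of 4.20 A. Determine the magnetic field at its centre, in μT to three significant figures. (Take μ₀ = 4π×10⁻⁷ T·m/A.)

B ≈ 110 μT

Each side is a finite straight segment at perpendicular distance d = a/(2 tan(π/3)) = 0.01989 m from the centre, with end-angles ±π/3.
One side contributes B₁ = (μ₀I/4πd)·2 sin(π/3) = 3.66×10⁻⁵ T.
All 3 sides add in the same direction: B = 3 × 3.66×10⁻⁵ = 1.10×10⁻⁴ T.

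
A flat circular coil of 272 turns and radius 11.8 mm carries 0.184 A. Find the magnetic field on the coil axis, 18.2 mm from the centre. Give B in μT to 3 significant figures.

B ≈ 429 μT

For an N-turn flat coil, B = Nμ₀IR²/[2(R²+z²)^(3/2)] with R = 0.0118 m, z = 0.0182 m.
B = 272 × 1.58×10⁻⁶ T = 4.29×10⁻⁴ T.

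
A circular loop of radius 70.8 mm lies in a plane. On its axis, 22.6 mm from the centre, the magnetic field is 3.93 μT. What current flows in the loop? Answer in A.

On the axis of a loop, B = μ₀IR²/[2(R²+z²)^(3/2)], so I = 2B(R²+z²)^(3/2)/(μ₀R²).
R² + z² = 0.005013 + 0.0005108 = 0.005523 m²; raised to 3/2 gives 4.10×10⁻⁴ m³.
I = 2 × 3.93×10⁻⁶ × 4.10×10⁻⁴ / (1.26×10⁻⁶ × 0.005013) = 0.512 A.

I ≈ 0.512 A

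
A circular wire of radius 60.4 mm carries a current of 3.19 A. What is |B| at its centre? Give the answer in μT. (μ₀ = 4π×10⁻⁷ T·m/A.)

At the centre of a circular loop the Biot–Savart law gives B = μ₀I/(2R).
B = (4π×10⁻⁷ × 3.19) / (2 × 0.0604) = 3.32×10⁻⁵ T.

B ≈ 33.2 μT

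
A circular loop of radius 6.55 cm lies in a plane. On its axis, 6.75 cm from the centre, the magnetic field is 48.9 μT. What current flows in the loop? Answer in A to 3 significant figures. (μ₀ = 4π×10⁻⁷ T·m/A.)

On the axis of a loop, B = μ₀IR²/[2(R²+z²)^(3/2)], so I = 2B(R²+z²)^(3/2)/(μ₀R²).
R² + z² = 0.00429 + 0.004556 = 0.008847 m²; raised to 3/2 gives 8.32×10⁻⁴ m³.
I = 2 × 4.89×10⁻⁵ × 8.32×10⁻⁴ / (1.26×10⁻⁶ × 0.00429) = 15.1 A.

I ≈ 15.1 A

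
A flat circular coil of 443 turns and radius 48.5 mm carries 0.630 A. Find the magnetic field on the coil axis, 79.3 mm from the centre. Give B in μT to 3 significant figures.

B ≈ 514 μT

For an N-turn flat coil, B = Nμ₀IR²/[2(R²+z²)^(3/2)] with R = 0.0485 m, z = 0.0793 m.
B = 443 × 1.16×10⁻⁶ T = 5.14×10⁻⁴ T.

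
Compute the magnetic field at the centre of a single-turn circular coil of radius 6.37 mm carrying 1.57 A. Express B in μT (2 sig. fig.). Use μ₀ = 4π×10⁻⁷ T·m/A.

At the centre of a circular loop the Biot–Savart law gives B = μ₀I/(2R).
B = (4π×10⁻⁷ × 1.57) / (2 × 0.00637) = 1.55×10⁻⁴ T.

B ≈ 150 μT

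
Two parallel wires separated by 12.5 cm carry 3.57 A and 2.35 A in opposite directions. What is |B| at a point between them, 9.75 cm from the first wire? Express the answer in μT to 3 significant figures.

B ≈ 24.4 μT

Each long wire gives B = μ₀I/(2πd). Distances are d₁ = 0.0975 m and d₂ = 0.0275 m.
B₁ = 7.32×10⁻⁶ T, B₂ = 1.71×10⁻⁵ T.
Between antiparallel currents both contributions point the same way, so they add. B = B₁ + B₂ = 7.32×10⁻⁶ + 1.71×10⁻⁵ = 2.44×10⁻⁵ T.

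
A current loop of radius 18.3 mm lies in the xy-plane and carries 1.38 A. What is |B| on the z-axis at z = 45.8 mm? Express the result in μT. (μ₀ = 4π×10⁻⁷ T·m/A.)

B ≈ 2.42 μT

On the axis of a circular loop, B = μ₀IR² / [2(R²+z²)^(3/2)].
R² + z² = (0.0183)² + (0.0458)² = 0.002433 m², and (R²+z²)^(3/2) = 1.20×10⁻⁴ m³.
B = (4π×10⁻⁷ × 1.38 × 0.0003349) / (2 × 1.20×10⁻⁴) = 2.42×10⁻⁶ T.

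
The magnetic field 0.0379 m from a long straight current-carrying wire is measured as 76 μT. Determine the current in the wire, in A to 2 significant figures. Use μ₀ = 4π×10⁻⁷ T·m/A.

For a long straight wire B = μ₀I/(2πd), so I = 2πdB/μ₀.
I = 2π × 0.0379 × 7.60×10⁻⁵ / (4π×10⁻⁷) = 14.4 A.

I ≈ 14 A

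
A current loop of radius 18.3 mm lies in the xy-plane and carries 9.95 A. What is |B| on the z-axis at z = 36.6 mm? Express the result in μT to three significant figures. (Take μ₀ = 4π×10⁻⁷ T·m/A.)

B ≈ 30.6 μT

On the axis of a circular loop, B = μ₀IR² / [2(R²+z²)^(3/2)].
R² + z² = (0.0183)² + (0.0366)² = 0.001674 m², and (R²+z²)^(3/2) = 6.85×10⁻⁵ m³.
B = (4π×10⁻⁷ × 9.95 × 0.0003349) / (2 × 6.85×10⁻⁵) = 3.06×10⁻⁵ T.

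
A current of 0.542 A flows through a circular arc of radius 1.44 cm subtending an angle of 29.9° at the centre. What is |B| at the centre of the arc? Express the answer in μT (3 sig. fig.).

B ≈ 1.96 μT

The Biot–Savart field of a circular arc at its centre is B = μ₀Iφ/(4πR), with φ = 0.5219 rad.
B = (4π×10⁻⁷ × 0.542 × 0.5219) / (4π × 0.0144) = 1.96×10⁻⁶ T.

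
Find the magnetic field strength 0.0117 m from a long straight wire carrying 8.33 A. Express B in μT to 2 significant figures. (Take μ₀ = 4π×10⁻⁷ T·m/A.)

For an infinitely long straight wire, B = μ₀I/(2πd).
B = (4π×10⁻⁷ × 8.33) / (2π × 0.0117) = 1.42×10⁻⁴ T.

B ≈ 140 μT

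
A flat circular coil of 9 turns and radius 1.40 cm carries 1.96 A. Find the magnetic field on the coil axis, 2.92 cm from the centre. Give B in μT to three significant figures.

B ≈ 64.0 μT

For an N-turn flat coil, B = Nμ₀IR²/[2(R²+z²)^(3/2)] with R = 0.014 m, z = 0.0292 m.
B = 9 × 7.11×10⁻⁶ T = 6.40×10⁻⁵ T.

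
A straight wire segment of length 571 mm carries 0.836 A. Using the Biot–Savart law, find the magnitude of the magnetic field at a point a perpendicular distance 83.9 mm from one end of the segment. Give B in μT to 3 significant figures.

B ≈ 0.986 μT

For a finite straight segment, B = (μ₀I/4πd)(sinθ₁ + sinθ₂), where θ₁, θ₂ are the angles from the perpendicular to each end.
The perpendicular foot is at one end, so the two end-offsets along the wire are 0 and L = 0.571 m.
sinθ₁ = 0/√(0²+0.0839²) = 0.0000; sinθ₂ = 0.571/√(0.571²+0.0839²) = 0.9894.
B = (4π×10⁻⁷ × 0.836) / (4π × 0.0839) × (0.0000 + 0.9894) = 9.86×10⁻⁷ T.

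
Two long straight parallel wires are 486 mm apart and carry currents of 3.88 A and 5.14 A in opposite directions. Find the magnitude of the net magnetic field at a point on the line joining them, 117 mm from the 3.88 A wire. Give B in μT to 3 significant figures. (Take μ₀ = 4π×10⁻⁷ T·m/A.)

B ≈ 9.42 μT

Each long wire gives B = μ₀I/(2πd). Distances are d₁ = 0.117 m and d₂ = 0.369 m.
B₁ = 6.63×10⁻⁶ T, B₂ = 2.79×10⁻⁶ T.
Between antiparallel currents both contributions point the same way, so they add. B = B₁ + B₂ = 6.63×10⁻⁶ + 2.79×10⁻⁶ = 9.42×10⁻⁶ T.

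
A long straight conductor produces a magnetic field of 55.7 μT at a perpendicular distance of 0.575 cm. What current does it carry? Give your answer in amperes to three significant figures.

I ≈ 1.60 A

For a long straight wire B = μ₀I/(2πd), so I = 2πdB/μ₀.
I = 2π × 0.00575 × 5.57×10⁻⁵ / (4π×10⁻⁷) = 1.60 A.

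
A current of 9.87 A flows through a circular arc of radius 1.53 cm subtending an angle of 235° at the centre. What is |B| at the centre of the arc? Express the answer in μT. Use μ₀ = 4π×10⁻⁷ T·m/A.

The Biot–Savart field of a circular arc at its centre is B = μ₀Iφ/(4πR), with φ = 4.102 rad.
B = (4π×10⁻⁷ × 9.87 × 4.102) / (4π × 0.0153) = 2.65×10⁻⁴ T.

B ≈ 265 μT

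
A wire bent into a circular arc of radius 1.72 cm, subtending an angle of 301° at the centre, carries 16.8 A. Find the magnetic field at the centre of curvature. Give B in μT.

The Biot–Savart field of a circular arc at its centre is B = μ₀Iφ/(4πR), with φ = 5.253 rad.
B = (4π×10⁻⁷ × 16.8 × 5.253) / (4π × 0.0172) = 5.13×10⁻⁴ T.

B ≈ 513 μT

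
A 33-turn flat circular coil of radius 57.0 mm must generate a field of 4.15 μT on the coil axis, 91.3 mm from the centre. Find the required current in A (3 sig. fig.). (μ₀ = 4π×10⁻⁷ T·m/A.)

For an N-turn coil, B = Nμ₀IR²/[2(R²+z²)^(3/2)] with R = 0.057 m, z = 0.0913 m, so I = 2B(R²+z²)^(3/2)/(Nμ₀R²) = 2 × 4.15×10⁻⁶ × 1.25×10⁻³ / (33 × 4π×10⁻⁷ × 0.003249) = 7.68×10⁻² A.

I ≈ 0.0768 A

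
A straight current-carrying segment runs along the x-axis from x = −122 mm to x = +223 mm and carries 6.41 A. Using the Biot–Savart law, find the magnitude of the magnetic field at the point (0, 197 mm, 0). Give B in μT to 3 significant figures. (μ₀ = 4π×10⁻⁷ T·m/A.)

For a finite straight segment, B = (μ₀I/4πd)(sinθ₁ + sinθ₂), where θ₁, θ₂ are the angles from the perpendicular to each end.
The perpendicular distance is d = 0.197 m; the end-offsets along the wire are a = 0.122 m and b = 0.223 m.
sinθ₁ = 0.122/√(0.122²+0.197²) = 0.5265; sinθ₂ = 0.223/√(0.223²+0.197²) = 0.7494.
B = (4π×10⁻⁷ × 6.41) / (4π × 0.197) × (0.5265 + 0.7494) = 4.15×10⁻⁶ T.

B ≈ 4.15 μT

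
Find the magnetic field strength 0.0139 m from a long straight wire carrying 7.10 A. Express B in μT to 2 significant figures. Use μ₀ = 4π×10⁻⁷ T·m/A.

B ≈ 100 μT

For an infinitely long straight wire, B = μ₀I/(2πd).
B = (4π×10⁻⁷ × 7.10) / (2π × 0.0139) = 1.02×10⁻⁴ T.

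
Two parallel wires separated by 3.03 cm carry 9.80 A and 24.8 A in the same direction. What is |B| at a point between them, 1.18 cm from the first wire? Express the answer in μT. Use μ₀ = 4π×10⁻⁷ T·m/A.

B ≈ 102 μT

Each long wire gives B = μ₀I/(2πd). Distances are d₁ = 0.0118 m and d₂ = 0.0185 m.
B₁ = 1.66×10⁻⁴ T, B₂ = 2.68×10⁻⁴ T.
Between parallel currents the two contributions point in opposite directions, so they subtract. B = |B₁ − B₂| = |1.66×10⁻⁴ − 2.68×10⁻⁴| = 1.02×10⁻⁴ T.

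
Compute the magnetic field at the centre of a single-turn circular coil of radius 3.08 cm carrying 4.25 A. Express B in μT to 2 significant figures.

At the centre of a circular loop the Biot–Savart law gives B = μ₀I/(2R).
B = (4π×10⁻⁷ × 4.25) / (2 × 0.0308) = 8.67×10⁻⁵ T.

B ≈ 87 μT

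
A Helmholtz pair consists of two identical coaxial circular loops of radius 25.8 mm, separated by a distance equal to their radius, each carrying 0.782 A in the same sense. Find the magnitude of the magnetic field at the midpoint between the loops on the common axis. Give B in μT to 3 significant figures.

B ≈ 27.3 μT

Each loop contributes B = μ₀IR²/[2(R²+z²)^(3/2)] on the axis, with z measured from that loop.
Loop 1 (z = 0.0129 m): B₁ = 1.36×10⁻⁵ T. Loop 2 (z = 0.0129 m): B₂ = 1.36×10⁻⁵ T.
The fields add: B = B₁ + B₂ = 2.73×10⁻⁵ T.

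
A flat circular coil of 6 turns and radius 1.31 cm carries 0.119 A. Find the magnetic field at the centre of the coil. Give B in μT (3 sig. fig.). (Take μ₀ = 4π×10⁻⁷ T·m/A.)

B ≈ 34.2 μT

For an N-turn flat coil, B = Nμ₀I/(2R) with R = 0.0131 m.
B = 6 × 5.71×10⁻⁶ T = 3.42×10⁻⁵ T.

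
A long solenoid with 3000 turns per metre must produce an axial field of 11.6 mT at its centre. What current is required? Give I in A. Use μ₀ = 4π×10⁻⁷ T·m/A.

Inside a long solenoid B = μ₀nI with n = 3000 m⁻¹, so I = B/(μ₀n).
I = 1.16×10⁻² / (4π×10⁻⁷ × 3000) = 3.08 A.

I ≈ 3.08 A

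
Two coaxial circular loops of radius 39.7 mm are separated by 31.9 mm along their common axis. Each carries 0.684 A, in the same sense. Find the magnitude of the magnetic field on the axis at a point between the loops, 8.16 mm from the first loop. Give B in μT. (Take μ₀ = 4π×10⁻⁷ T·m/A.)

B ≈ 17.0 μT

Each loop contributes B = μ₀IR²/[2(R²+z²)^(3/2)] on the axis, with z measured from that loop.
Loop 1 (z = 0.00816 m): B₁ = 1.02×10⁻⁵ T. Loop 2 (z = 0.02374 m): B₂ = 6.84×10⁻⁶ T.
The fields add: B = B₁ + B₂ = 1.70×10⁻⁵ T.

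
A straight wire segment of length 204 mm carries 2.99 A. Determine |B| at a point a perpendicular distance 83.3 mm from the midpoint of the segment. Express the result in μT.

B ≈ 5.56 μT

For a finite straight segment, B = (μ₀I/4πd)(sinθ₁ + sinθ₂), where θ₁, θ₂ are the angles from the perpendicular to each end.
The perpendicular from the point meets the wire at its midpoint, so each end is L/2 = 0.102 m away along the wire.
sinθ₁ = 0.102/√(0.102²+0.0833²) = 0.7745; sinθ₂ = 0.102/√(0.102²+0.0833²) = 0.7745.
B = (4π×10⁻⁷ × 2.99) / (4π × 0.0833) × (0.7745 + 0.7745) = 5.56×10⁻⁶ T.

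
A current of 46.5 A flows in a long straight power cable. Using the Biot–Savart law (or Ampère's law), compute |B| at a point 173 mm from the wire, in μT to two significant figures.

B ≈ 54 μT

For an infinitely long straight wire, B = μ₀I/(2πd).
B = (4π×10⁻⁷ × 46.5) / (2π × 0.173) = 5.38×10⁻⁵ T.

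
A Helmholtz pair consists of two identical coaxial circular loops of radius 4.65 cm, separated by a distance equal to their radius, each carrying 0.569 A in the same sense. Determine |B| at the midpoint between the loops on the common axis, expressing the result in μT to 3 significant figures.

Each loop contributes B = μ₀IR²/[2(R²+z²)^(3/2)] on the axis, with z measured from that loop.
Loop 1 (z = 0.02325 m): B₁ = 5.50×10⁻⁶ T. Loop 2 (z = 0.02325 m): B₂ = 5.50×10⁻⁶ T.
The fields add: B = B₁ + B₂ = 1.10×10⁻⁵ T.

B ≈ 11.0 μT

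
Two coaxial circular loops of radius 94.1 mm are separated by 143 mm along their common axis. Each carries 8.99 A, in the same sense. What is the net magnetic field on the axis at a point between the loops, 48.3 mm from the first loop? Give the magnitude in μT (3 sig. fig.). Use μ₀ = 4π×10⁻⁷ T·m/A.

B ≈ 63.3 μT

Each loop contributes B = μ₀IR²/[2(R²+z²)^(3/2)] on the axis, with z measured from that loop.
Loop 1 (z = 0.0483 m): B₁ = 4.23×10⁻⁵ T. Loop 2 (z = 0.0947 m): B₂ = 2.10×10⁻⁵ T.
The fields add: B = B₁ + B₂ = 6.33×10⁻⁵ T.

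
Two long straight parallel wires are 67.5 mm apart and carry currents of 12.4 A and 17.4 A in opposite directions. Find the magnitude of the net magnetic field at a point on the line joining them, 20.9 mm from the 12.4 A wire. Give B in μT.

Each long wire gives B = μ₀I/(2πd). Distances are d₁ = 0.0209 m and d₂ = 0.0466 m.
B₁ = 1.19×10⁻⁴ T, B₂ = 7.47×10⁻⁵ T.
Between antiparallel currents both contributions point the same way, so they add. B = B₁ + B₂ = 1.19×10⁻⁴ + 7.47×10⁻⁵ = 1.93×10⁻⁴ T.

B ≈ 193 μT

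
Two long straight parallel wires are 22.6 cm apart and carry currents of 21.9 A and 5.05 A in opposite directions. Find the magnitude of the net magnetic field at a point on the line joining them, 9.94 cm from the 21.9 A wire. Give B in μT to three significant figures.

Each long wire gives B = μ₀I/(2πd). Distances are d₁ = 0.0994 m and d₂ = 0.1266 m.
B₁ = 4.41×10⁻⁵ T, B₂ = 7.98×10⁻⁶ T.
Between antiparallel currents both contributions point the same way, so they add. B = B₁ + B₂ = 4.41×10⁻⁵ + 7.98×10⁻⁶ = 5.20×10⁻⁵ T.

B ≈ 52.0 μT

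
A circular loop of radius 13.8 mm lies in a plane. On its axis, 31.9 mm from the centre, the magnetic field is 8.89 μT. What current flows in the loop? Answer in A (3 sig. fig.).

I ≈ 3.12 A

On the axis of a loop, B = μ₀IR²/[2(R²+z²)^(3/2)], so I = 2B(R²+z²)^(3/2)/(μ₀R²).
R² + z² = 0.0001904 + 0.001018 = 0.001208 m²; raised to 3/2 gives 4.20×10⁻⁵ m³.
I = 2 × 8.89×10⁻⁶ × 4.20×10⁻⁵ / (1.26×10⁻⁶ × 0.0001904) = 3.12 A.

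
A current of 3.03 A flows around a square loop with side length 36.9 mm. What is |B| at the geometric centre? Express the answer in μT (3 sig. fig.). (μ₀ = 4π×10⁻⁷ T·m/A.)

Each side is a finite straight segment at perpendicular distance d = a/(2 tan(π/4)) = 0.01845 m from the centre, with end-angles ±π/4.
One side contributes B₁ = (μ₀I/4πd)·2 sin(π/4) = 2.32×10⁻⁵ T.
All 4 sides add in the same direction: B = 4 × 2.32×10⁻⁵ = 9.29×10⁻⁵ T.

B ≈ 92.9 μT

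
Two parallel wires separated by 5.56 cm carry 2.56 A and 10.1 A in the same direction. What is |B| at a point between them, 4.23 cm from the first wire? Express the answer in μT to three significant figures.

Each long wire gives B = μ₀I/(2πd). Distances are d₁ = 0.0423 m and d₂ = 0.0133 m.
B₁ = 1.21×10⁻⁵ T, B₂ = 1.52×10⁻⁴ T.
Between parallel currents the two contributions point in opposite directions, so they subtract. B = |B₁ − B₂| = |1.21×10⁻⁵ − 1.52×10⁻⁴| = 1.40×10⁻⁴ T.

B ≈ 140 μT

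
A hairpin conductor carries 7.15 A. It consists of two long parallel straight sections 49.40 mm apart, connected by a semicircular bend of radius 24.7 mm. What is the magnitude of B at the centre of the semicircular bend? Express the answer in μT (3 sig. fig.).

B ≈ 149 μT

The semicircular arc contributes B_arc = μ₀I·π/(4πR) = μ₀I/(4R) = 9.09×10⁻⁵ T.
Each semi-infinite lead is at perpendicular distance R = 0.0247 m from the centre, with the perpendicular foot at its near end, so it contributes μ₀I/(4πR); both point the same way, together 5.79×10⁻⁵ T.
Arc and leads all point the same direction: B = 9.09×10⁻⁵ + 5.79×10⁻⁵ = 1.49×10⁻⁴ T.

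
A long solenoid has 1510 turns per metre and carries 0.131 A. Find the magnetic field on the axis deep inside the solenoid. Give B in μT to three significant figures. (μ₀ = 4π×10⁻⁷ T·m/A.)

B ≈ 249 μT

Inside a long solenoid, B = μ₀nI with n = 1510 turns/m.
B = 4π×10⁻⁷ × 1510 × 0.131 = 2.49×10⁻⁴ T.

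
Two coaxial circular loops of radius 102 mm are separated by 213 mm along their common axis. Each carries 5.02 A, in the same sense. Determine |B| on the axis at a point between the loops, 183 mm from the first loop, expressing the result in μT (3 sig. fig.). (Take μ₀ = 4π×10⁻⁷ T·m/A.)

Each loop contributes B = μ₀IR²/[2(R²+z²)^(3/2)] on the axis, with z measured from that loop.
Loop 1 (z = 0.183 m): B₁ = 3.57×10⁻⁶ T. Loop 2 (z = 0.03 m): B₂ = 2.73×10⁻⁵ T.
The fields add: B = B₁ + B₂ = 3.09×10⁻⁵ T.

B ≈ 30.9 μT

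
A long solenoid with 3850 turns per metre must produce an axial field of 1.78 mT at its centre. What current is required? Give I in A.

I ≈ 0.368 A

Inside a long solenoid B = μ₀nI with n = 3850 m⁻¹, so I = B/(μ₀n).
I = 1.78×10⁻³ / (4π×10⁻⁷ × 3850) = 0.368 A.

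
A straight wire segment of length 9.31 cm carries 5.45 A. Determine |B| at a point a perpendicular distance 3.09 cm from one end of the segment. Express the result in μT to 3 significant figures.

For a finite straight segment, B = (μ₀I/4πd)(sinθ₁ + sinθ₂), where θ₁, θ₂ are the angles from the perpendicular to each end.
The perpendicular foot is at one end, so the two end-offsets along the wire are 0 and L = 0.0931 m.
sinθ₁ = 0/√(0²+0.0309²) = 0.0000; sinθ₂ = 0.0931/√(0.0931²+0.0309²) = 0.9491.
B = (4π×10⁻⁷ × 5.45) / (4π × 0.0309) × (0.0000 + 0.9491) = 1.67×10⁻⁵ T.

B ≈ 16.7 μT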